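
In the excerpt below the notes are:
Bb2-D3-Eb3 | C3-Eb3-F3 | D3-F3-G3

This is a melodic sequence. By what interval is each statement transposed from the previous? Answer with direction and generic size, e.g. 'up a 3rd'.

up a 2nd

With a 3-note motive the entries are Bb2, C3, D3, each up a 2nd from the previous.
From Bb2 to C3: up a 2nd.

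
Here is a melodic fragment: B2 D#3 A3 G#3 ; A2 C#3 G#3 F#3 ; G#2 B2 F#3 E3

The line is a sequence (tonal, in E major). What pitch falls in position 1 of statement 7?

Grouping in 4s, the 1st note of each cell is B2, A2, G#2.
Extending down a 2nd: F#2 → E2 → D#2 → C#2.

C#2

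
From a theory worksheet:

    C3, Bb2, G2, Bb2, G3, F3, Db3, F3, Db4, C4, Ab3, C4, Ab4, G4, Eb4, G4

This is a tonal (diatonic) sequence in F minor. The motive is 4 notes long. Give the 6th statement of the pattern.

Taking 4-note groups, the heads are C3, G3, Db4, Ab4: the pattern moves up a 5th.
Carrying on: Eb5 → Bb5.
So cell 6 is Bb5 Ab5 F5 Ab5.

Bb5 Ab5 F5 Ab5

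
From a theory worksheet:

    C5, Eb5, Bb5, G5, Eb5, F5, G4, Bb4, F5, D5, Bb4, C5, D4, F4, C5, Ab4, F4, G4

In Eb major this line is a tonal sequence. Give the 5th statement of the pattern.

Eb3 G3 D4 Bb3 G3 Ab3

The 6-note cells begin on C5, G4, D4 — each down a 4th from the last.
Continuing the starts: Ab3 → Eb3.
From Eb3 the diatonic shape gives Eb3 G3 D4 Bb3 G3 Ab3.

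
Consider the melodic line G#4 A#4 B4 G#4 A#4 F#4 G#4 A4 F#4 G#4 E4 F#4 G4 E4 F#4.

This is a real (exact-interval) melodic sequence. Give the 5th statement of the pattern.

The 5-note cells begin on G#4, F#4, E4 — each down a 2nd from the last.
Extending down a 2nd: D4 → C4.
So cell 5 is C4 D4 Eb4 C4 D4.

C4 D4 Eb4 C4 D4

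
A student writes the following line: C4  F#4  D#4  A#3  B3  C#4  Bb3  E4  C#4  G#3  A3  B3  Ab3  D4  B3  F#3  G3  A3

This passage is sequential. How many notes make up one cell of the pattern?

6

Try groups of 6 (3 cells in 18 notes):
C4 F#4 D#4 A#3 B3 C#4 | Bb3 E4 C#4 G#3 A3 B3 | Ab3 D4 B3 F#3 G3 A3
Every group is a transposition down a 2nd of the one before; no shorter unit works.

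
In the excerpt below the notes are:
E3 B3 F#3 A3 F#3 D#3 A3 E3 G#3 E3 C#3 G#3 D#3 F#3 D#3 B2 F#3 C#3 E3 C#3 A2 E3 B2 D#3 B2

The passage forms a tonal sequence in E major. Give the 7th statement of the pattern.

F#2 C#3 G#2 B2 G#2

Unit = 5 notes; the statements start on E3, D#3, C#3, B2, A2, moving down a 2nd each time.
Continuing the starts: G#2 → F#2.
From F#2 the diatonic shape gives F#2 C#3 G#2 B2 G#2.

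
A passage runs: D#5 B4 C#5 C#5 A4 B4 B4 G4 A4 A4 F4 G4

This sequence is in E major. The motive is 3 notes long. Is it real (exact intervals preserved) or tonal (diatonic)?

real

Each cell has the same semitone pattern (-4, 2) — intervals are preserved exactly.
And G4 lies outside E major, so the sequence is real rather than tonal.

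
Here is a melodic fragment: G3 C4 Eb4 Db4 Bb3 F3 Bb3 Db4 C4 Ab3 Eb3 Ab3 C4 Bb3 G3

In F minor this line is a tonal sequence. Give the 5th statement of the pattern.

Taking 5-note groups, the heads are G3, F3, Eb3: the pattern moves down a 2nd.
Extending down a 2nd: Db3 → C3.
Statement 5 starts on C3 and keeps the same diatonic contour: C3 F3 Ab3 G3 Eb3.

C3 F3 Ab3 G3 Eb3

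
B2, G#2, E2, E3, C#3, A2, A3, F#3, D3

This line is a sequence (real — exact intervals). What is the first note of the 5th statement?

With a 3-note motive the entries are B2, E3, A3, each up a 4th from the previous.
Extending the heads up a 4th: D4 → G4.

G4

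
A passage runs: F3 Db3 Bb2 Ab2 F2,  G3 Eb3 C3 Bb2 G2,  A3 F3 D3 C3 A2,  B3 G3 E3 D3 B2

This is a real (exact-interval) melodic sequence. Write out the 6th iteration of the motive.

D#4 B3 G#3 F#3 D#3

The 5-note cells begin on F3, G3, A3, B3 — each up a 2nd from the last.
Carrying on: C#4 → D#4.
From D#4 the exact shape gives D#4 B3 G#3 F#3 D#3.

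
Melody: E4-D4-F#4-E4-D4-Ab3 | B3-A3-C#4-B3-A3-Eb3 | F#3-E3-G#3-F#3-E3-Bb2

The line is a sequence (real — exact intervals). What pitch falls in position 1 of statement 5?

G#2

Grouping in 6s, the 1st note of each cell is E4, B3, F#3.
Each moves down a 4th. Continuing: C#3 → G#2.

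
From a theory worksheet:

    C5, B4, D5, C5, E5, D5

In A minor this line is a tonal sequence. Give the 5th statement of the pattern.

With a 2-note motive the entries are C5, D5, E5, each up a 2nd from the previous.
Carrying on: F5 → G5.
From G5 the diatonic shape gives G5 F5.

G5 F5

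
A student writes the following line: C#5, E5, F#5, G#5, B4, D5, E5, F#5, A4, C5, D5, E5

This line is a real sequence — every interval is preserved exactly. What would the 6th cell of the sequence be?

Taking 4-note groups, the heads are C#5, B4, A4: the pattern moves down a 2nd.
Carrying on: G4 → F4 → Eb4.
Statement 6 starts on Eb4 and keeps the same exact contour: Eb4 Gb4 Ab4 Bb4.

Eb4 Gb4 Ab4 Bb4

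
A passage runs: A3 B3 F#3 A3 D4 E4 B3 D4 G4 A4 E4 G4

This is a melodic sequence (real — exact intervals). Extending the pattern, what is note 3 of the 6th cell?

With 4-note cells, note 3 of each statement runs F#3, B3, E4.
Extending up a 4th: A4 → D5 → G5.

G5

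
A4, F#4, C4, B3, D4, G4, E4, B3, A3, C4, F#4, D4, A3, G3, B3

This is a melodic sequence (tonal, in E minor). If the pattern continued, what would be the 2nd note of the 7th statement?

G3

With 5-note cells, note 2 of each statement runs F#4, E4, D4.
Extending down a 2nd: C4 → B3 → A3 → G3.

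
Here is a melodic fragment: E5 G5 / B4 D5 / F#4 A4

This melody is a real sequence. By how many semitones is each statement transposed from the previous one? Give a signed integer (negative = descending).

The 2-note cells begin on E5, B4, F#4 — each down a 4th from the last.
E5→B4 is 71 − 76 = -5 semitones.

-5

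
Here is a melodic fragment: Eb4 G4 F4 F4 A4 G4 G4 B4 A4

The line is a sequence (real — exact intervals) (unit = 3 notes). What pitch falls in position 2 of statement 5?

The unit is 3 notes. Position-2 pitches of the 3 shown cells: G4, A4, B4.
Each moves up a 2nd. Continuing: C#5 → D#5.

D#5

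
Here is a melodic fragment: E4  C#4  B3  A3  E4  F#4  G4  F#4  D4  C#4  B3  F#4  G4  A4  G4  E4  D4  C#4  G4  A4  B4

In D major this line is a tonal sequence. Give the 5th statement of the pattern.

Taking 7-note groups, the heads are E4, F#4, G4: the pattern moves up a 2nd.
Continuing the starts: A4 → B4.
So cell 5 is B4 G4 F#4 E4 B4 C#5 D5.

B4 G4 F#4 E4 B4 C#5 D5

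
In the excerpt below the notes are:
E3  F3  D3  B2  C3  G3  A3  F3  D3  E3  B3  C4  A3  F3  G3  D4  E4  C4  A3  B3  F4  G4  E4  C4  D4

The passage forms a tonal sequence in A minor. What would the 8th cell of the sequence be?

E5 F5 D5 B4 C5

Taking 5-note groups, the heads are E3, G3, B3, D4, F4: the pattern moves up a 3rd.
Extending up a 3rd: A4 → C5 → E5.
From E5 the diatonic shape gives E5 F5 D5 B4 C5.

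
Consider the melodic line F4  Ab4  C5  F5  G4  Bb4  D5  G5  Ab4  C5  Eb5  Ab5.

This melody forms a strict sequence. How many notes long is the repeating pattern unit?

Try groups of 4 (3 cells in 12 notes):
F4 Ab4 C5 F5 | G4 Bb4 D5 G5 | Ab4 C5 Eb5 Ab5
Each cell is the previous one up a 2nd — so the unit is 4 notes.

4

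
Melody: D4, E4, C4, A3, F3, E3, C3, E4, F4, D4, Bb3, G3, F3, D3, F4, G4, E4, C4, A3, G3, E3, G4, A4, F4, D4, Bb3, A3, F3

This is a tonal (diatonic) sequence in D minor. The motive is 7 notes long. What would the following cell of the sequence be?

A4 Bb4 G4 E4 C4 Bb3 G3

Taking 7-note groups, the heads are D4, E4, F4, G4: the pattern moves up a 2nd.
So cell 5 is A4 Bb4 G4 E4 C4 Bb3 G3.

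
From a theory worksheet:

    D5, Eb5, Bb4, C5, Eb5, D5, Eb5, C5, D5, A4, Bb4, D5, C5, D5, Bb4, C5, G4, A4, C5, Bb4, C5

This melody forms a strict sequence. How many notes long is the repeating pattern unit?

7

21 notes total. Splitting into 3 groups of 7:
D5 Eb5 Bb4 C5 Eb5 D5 Eb5 | C5 D5 A4 Bb4 D5 C5 D5 | Bb4 C5 G4 A4 C5 Bb4 C5
Each cell is the previous one down a 2nd — so the unit is 7 notes.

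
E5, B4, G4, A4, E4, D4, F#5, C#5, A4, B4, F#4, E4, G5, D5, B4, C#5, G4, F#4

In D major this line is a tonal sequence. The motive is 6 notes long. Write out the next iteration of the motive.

Taking 6-note groups, the heads are E5, F#5, G5: the pattern moves up a 2nd.
From A5 the diatonic shape gives A5 E5 C#5 D5 A4 G4.

A5 E5 C#5 D5 A4 G4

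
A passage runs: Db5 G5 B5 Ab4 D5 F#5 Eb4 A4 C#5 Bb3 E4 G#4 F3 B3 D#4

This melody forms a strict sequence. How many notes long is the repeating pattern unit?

Try groups of 3 (5 cells in 15 notes):
Db5 G5 B5 | Ab4 D5 F#5 | Eb4 A4 C#5 | Bb3 E4 G#4 | F3 B3 D#4
Each cell is the previous one down a 4th — so the unit is 3 notes.

3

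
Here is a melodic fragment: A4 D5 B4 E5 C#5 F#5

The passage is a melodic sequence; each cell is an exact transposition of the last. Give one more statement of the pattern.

Taking 2-note groups, the heads are A4, B4, C#5: the pattern moves up a 2nd.
Statement 4 starts on D#5 and keeps the same exact contour: D#5 G#5.

D#5 G#5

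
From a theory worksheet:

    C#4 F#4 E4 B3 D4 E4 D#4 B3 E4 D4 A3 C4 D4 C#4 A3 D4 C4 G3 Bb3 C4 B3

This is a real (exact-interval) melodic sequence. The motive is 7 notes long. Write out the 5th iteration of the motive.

Unit = 7 notes; the statements start on C#4, B3, A3, moving down a 2nd each time.
Continuing the starts: G3 → F3.
So cell 5 is F3 Bb3 Ab3 Eb3 Gb3 Ab3 G3.

F3 Bb3 Ab3 Eb3 Gb3 Ab3 G3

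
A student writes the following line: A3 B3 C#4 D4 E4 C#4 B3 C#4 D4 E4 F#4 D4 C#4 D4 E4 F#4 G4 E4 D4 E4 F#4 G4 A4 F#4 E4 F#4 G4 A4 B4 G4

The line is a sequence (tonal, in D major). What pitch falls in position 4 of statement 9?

E5

Grouping in 6s, the 4th note of each cell is D4, E4, F#4, G4, A4.
Extending up a 2nd: B4 → C#5 → D5 → E5.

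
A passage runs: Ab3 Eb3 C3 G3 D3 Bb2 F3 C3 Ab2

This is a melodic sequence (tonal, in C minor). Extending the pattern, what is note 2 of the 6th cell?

Grouping in 3s, the 2nd note of each cell is Eb3, D3, C3.
Carrying that down a 2nd forward: Bb2 → Ab2 → G2.

G2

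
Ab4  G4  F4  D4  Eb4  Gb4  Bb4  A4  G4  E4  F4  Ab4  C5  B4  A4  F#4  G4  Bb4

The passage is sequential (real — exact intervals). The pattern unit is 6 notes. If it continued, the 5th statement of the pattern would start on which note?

E5

Taking 6-note groups, the heads are Ab4, Bb4, C5: the pattern moves up a 2nd.
Continuing: D5 → E5. Statement 5 starts on E5.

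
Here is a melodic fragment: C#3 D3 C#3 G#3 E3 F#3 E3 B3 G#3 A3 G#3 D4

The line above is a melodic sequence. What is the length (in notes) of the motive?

4

There are 12 notes; a 4-note unit gives 3 cells:
C#3 D3 C#3 G#3 | E3 F#3 E3 B3 | G#3 A3 G#3 D4
Every group is a transposition up a 3rd of the one before; no shorter unit works.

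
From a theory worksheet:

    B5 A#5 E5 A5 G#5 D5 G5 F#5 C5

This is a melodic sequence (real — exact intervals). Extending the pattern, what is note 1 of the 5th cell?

Eb5

Grouping in 3s, the 1st note of each cell is B5, A5, G5.
Carrying that down a 2nd forward: F5 → Eb5.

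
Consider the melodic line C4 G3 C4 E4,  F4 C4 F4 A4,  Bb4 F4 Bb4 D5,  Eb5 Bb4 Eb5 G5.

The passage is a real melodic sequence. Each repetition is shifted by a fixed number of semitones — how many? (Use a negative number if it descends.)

5

Unit = 4 notes; the statements start on C4, F4, Bb4, Eb5, moving up a 4th each time.
C4 to F4 spans +5 semitones.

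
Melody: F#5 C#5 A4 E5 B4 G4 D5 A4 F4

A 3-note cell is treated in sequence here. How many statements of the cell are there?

9 notes in groups of 3 gives 9/3 = 3 statements.
Starts: F#5, E5, D5 — each down a 2nd.

3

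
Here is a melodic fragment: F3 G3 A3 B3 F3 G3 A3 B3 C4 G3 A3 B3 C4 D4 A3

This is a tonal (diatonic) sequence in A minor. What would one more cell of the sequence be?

B3 C4 D4 E4 B3

With a 5-note motive the entries are F3, G3, A3, each up a 2nd from the previous.
Statement 4 starts on B3 and keeps the same diatonic contour: B3 C4 D4 E4 B3.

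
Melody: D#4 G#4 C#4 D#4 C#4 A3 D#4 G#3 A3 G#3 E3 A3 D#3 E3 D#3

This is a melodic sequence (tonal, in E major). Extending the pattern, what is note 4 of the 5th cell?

F#2

With 5-note cells, note 4 of each statement runs D#4, A3, E3.
Each moves down a 4th. Continuing: B2 → F#2.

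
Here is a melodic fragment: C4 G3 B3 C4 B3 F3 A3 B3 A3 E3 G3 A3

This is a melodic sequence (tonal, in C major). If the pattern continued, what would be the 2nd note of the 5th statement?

C3

With 4-note cells, note 2 of each statement runs G3, F3, E3.
Extending down a 2nd: D3 → C3.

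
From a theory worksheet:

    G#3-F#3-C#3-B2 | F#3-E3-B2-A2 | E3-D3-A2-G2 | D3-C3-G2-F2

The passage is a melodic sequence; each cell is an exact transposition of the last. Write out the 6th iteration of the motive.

Unit = 4 notes; the statements start on G#3, F#3, E3, D3, moving down a 2nd each time.
Continuing the starts: C3 → Bb2.
From Bb2 the exact shape gives Bb2 Ab2 Eb2 Db2.

Bb2 Ab2 Eb2 Db2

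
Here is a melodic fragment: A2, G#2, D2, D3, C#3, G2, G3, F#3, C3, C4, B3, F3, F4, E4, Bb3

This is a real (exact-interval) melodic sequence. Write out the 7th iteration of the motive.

With a 3-note motive the entries are A2, D3, G3, C4, F4, each up a 4th from the previous.
Extending up a 4th: Bb4 → Eb5.
So cell 7 is Eb5 D5 Ab4.

Eb5 D5 Ab4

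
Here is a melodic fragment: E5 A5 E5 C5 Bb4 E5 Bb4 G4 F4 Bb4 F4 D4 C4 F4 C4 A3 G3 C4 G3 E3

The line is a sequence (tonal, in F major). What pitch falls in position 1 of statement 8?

Grouping in 4s, the 1st note of each cell is E5, Bb4, F4, C4, G3.
Carrying that down a 4th forward: D3 → A2 → E2.

E2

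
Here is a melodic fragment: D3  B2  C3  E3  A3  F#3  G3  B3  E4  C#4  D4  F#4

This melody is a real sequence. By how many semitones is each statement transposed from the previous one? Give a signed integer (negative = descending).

The 4-note cells begin on D3, A3, E4 — each up a 5th from the last.
D3→A3 is 57 − 50 = 7 semitones.

7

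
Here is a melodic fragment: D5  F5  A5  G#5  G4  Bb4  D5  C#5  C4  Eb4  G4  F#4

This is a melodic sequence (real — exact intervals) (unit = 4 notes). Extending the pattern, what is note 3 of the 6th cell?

Bb2

With 4-note cells, note 3 of each statement runs A5, D5, G4.
Carrying that down a 5th forward: C4 → F3 → Bb2.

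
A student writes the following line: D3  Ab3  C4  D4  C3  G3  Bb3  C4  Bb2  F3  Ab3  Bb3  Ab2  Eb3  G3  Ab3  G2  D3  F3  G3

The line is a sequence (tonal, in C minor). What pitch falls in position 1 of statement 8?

With 4-note cells, note 1 of each statement runs D3, C3, Bb2, Ab2, G2.
Carrying that down a 2nd forward: F2 → Eb2 → D2.

D2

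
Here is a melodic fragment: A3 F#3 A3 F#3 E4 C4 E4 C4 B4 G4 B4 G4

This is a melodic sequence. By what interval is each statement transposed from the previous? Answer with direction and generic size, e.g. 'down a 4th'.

up a 5th

The 4-note cells begin on A3, E4, B4 — each up a 5th from the last.
From A3 to E4: up a 5th.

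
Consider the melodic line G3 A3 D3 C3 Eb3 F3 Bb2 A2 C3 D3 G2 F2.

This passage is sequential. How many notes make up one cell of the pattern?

4

Try groups of 4 (3 cells in 12 notes):
G3 A3 D3 C3 | Eb3 F3 Bb2 A2 | C3 D3 G2 F2
Every group is a transposition down a 3rd of the one before; no shorter unit works.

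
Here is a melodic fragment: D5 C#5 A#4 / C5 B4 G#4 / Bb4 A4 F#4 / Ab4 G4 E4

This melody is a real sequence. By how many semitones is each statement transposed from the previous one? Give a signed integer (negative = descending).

With a 3-note motive the entries are D5, C5, Bb4, Ab4, each down a 2nd from the previous.
D5 to C5 spans -2 semitones.

-2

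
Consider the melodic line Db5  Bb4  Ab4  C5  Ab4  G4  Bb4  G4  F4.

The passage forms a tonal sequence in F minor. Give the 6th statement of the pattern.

F4 Db4 C4

With a 3-note motive the entries are Db5, C5, Bb4, each down a 2nd from the previous.
Continuing the starts: Ab4 → G4 → F4.
From F4 the diatonic shape gives F4 Db4 C4.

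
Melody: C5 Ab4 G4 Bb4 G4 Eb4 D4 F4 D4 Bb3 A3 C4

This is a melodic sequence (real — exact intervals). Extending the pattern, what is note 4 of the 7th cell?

With 4-note cells, note 4 of each statement runs Bb4, F4, C4.
Carrying that down a 4th forward: G3 → D3 → A2 → E2.

E2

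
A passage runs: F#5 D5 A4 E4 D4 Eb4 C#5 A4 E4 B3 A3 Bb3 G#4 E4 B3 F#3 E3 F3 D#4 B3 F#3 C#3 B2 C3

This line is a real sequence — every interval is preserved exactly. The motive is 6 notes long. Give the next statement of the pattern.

Unit = 6 notes; the statements start on F#5, C#5, G#4, D#4, moving down a 4th each time.
From A#3 the exact shape gives A#3 F#3 C#3 G#2 F#2 G2.

A#3 F#3 C#3 G#2 F#2 G2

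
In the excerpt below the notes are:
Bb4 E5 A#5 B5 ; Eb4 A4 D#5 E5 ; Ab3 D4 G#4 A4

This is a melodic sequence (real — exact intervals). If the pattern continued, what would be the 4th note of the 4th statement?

D4

The unit is 4 notes. Position-4 pitches of the 3 shown cells: B5, E5, A4.
One more down a 5th gives D4.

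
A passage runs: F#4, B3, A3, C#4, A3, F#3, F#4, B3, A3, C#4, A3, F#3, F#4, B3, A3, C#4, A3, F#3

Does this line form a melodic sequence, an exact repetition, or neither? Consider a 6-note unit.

Each 6-note cell is identical (F#4 B3 A3 C#4 A3 F#3), restated at the same pitch.

repetition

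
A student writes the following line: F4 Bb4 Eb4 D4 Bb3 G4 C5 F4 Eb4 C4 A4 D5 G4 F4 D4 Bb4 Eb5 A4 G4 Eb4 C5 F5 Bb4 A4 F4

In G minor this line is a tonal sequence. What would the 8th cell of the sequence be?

F5 Bb5 Eb5 D5 Bb4

Taking 5-note groups, the heads are F4, G4, A4, Bb4, C5: the pattern moves up a 2nd.
Continuing the starts: D5 → Eb5 → F5.
From F5 the diatonic shape gives F5 Bb5 Eb5 D5 Bb4.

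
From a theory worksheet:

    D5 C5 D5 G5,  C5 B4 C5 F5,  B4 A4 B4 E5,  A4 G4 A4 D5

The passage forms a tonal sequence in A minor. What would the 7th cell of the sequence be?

With a 4-note motive the entries are D5, C5, B4, A4, each down a 2nd from the previous.
Carrying on: G4 → F4 → E4.
Statement 7 starts on E4 and keeps the same diatonic contour: E4 D4 E4 A4.

E4 D4 E4 A4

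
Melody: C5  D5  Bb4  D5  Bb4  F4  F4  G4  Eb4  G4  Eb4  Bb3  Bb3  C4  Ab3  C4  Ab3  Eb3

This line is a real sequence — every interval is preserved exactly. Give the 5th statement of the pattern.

Ab2 Bb2 Gb2 Bb2 Gb2 Db2

Taking 6-note groups, the heads are C5, F4, Bb3: the pattern moves down a 5th.
Carrying on: Eb3 → Ab2.
From Ab2 the exact shape gives Ab2 Bb2 Gb2 Bb2 Gb2 Db2.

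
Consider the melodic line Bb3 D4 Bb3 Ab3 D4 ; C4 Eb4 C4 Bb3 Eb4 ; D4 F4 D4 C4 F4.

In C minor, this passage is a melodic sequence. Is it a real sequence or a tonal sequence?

tonal

Every note is diatonic to C minor.
Cell 1 has +4 semitones from note 1 to 2, but cell 2 has +3 — the interval quality changes while the contour stays the same, which is the hallmark of a tonal sequence.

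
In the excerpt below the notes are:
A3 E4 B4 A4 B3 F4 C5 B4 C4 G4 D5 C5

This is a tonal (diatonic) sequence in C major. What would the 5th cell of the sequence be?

E4 B4 F5 E5

With a 4-note motive the entries are A3, B3, C4, each up a 2nd from the previous.
Carrying on: D4 → E4.
So cell 5 is E4 B4 F5 E5.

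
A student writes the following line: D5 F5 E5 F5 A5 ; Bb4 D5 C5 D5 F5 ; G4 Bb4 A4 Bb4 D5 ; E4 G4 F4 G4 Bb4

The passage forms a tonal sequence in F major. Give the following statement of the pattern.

With a 5-note motive the entries are D5, Bb4, G4, E4, each down a 3rd from the previous.
So cell 5 is C4 E4 D4 E4 G4.

C4 E4 D4 E4 G4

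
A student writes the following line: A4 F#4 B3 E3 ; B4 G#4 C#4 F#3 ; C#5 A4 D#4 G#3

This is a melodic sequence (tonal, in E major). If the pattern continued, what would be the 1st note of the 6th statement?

F#5

The unit is 4 notes. Position-1 pitches of the 3 shown cells: A4, B4, C#5.
Each moves up a 2nd. Continuing: D#5 → E5 → F#5.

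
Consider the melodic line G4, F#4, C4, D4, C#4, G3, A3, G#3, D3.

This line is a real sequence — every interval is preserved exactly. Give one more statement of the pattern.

E3 D#3 A2

Taking 3-note groups, the heads are G4, D4, A3: the pattern moves down a 4th.
From E3 the exact shape gives E3 D#3 A2.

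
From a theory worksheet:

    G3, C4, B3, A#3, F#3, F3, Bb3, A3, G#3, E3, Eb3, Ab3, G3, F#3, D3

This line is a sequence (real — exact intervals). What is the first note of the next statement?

Db3

The 5-note cells begin on G3, F3, Eb3 — each down a 2nd from the last.
The next head, down a 2nd from Eb3, is Db3.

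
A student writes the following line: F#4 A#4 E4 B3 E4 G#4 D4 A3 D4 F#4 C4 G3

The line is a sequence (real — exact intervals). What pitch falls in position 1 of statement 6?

Ab3

With 4-note cells, note 1 of each statement runs F#4, E4, D4.
Extending down a 2nd: C4 → Bb3 → Ab3.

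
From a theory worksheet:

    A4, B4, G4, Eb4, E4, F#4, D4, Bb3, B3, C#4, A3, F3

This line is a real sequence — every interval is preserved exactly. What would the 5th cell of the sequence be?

The 4-note cells begin on A4, E4, B3 — each down a 4th from the last.
Continuing the starts: F#3 → C#3.
Statement 5 starts on C#3 and keeps the same exact contour: C#3 D#3 B2 G2.

C#3 D#3 B2 G2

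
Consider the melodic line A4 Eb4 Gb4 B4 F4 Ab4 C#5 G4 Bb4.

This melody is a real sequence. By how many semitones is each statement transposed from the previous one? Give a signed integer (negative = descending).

2

With a 3-note motive the entries are A4, B4, C#5, each up a 2nd from the previous.
A4 to B4 spans +2 semitones.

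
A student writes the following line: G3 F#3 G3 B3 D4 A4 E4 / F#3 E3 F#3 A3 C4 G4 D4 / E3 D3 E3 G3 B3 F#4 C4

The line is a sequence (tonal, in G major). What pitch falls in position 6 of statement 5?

The unit is 7 notes. Position-6 pitches of the 3 shown cells: A4, G4, F#4.
Carrying that down a 2nd forward: E4 → D4.

D4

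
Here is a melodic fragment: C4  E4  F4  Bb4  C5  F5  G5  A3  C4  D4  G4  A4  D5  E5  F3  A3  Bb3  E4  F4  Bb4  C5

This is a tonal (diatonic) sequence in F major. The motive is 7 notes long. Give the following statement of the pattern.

With a 7-note motive the entries are C4, A3, F3, each down a 3rd from the previous.
Statement 4 starts on D3 and keeps the same diatonic contour: D3 F3 G3 C4 D4 G4 A4.

D3 F3 G3 C4 D4 G4 A4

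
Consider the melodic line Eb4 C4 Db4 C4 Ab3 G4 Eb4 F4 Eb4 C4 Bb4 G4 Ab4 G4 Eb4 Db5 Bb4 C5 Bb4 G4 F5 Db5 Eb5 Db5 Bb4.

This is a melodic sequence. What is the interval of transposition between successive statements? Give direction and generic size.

up a 3rd

With a 5-note motive the entries are Eb4, G4, Bb4, Db5, F5, each up a 3rd from the previous.
Eb4 to G4 is up a 3rd.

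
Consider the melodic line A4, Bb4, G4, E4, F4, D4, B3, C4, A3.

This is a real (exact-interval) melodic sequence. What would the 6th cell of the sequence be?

Taking 3-note groups, the heads are A4, E4, B3: the pattern moves down a 4th.
Continuing the starts: F#3 → C#3 → G#2.
So cell 6 is G#2 A2 F#2.

G#2 A2 F#2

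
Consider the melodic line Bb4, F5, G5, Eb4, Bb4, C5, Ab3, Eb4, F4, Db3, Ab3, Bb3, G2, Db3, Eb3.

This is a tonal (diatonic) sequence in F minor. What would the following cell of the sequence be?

C2 G2 Ab2

Taking 3-note groups, the heads are Bb4, Eb4, Ab3, Db3, G2: the pattern moves down a 5th.
Statement 6 starts on C2 and keeps the same diatonic contour: C2 G2 Ab2.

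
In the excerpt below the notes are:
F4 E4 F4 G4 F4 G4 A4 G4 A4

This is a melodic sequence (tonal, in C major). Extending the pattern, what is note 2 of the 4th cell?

With 3-note cells, note 2 of each statement runs E4, F4, G4.
Each moves up a 2nd; the next is A4.

A4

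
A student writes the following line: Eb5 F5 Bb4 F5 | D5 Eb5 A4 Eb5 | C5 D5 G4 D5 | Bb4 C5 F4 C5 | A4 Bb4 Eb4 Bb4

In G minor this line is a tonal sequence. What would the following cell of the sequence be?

With a 4-note motive the entries are Eb5, D5, C5, Bb4, A4, each down a 2nd from the previous.
From G4 the diatonic shape gives G4 A4 D4 A4.

G4 A4 D4 A4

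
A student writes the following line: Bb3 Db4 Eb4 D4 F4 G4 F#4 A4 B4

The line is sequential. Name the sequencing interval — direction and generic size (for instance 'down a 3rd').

up a 3rd

With a 3-note motive the entries are Bb3, D4, F#4, each up a 3rd from the previous.
From Bb3 to D4: up a 3rd.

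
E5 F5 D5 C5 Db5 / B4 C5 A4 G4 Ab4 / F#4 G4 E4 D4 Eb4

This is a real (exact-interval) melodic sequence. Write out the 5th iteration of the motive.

Unit = 5 notes; the statements start on E5, B4, F#4, moving down a 4th each time.
Continuing the starts: C#4 → G#3.
From G#3 the exact shape gives G#3 A3 F#3 E3 F3.

G#3 A3 F#3 E3 F3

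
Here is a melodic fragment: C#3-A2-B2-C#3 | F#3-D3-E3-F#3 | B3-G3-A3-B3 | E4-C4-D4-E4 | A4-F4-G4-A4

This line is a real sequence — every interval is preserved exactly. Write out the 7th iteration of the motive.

G5 Eb5 F5 G5

With a 4-note motive the entries are C#3, F#3, B3, E4, A4, each up a 4th from the previous.
Carrying on: D5 → G5.
So cell 7 is G5 Eb5 F5 G5.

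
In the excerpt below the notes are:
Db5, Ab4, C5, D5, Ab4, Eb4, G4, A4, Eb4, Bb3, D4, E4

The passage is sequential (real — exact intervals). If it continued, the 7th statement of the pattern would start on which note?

The 4-note cells begin on Db5, Ab4, Eb4 — each down a 4th from the last.
Extending the heads down a 4th: Bb3 → F3 → C3 → G2.

G2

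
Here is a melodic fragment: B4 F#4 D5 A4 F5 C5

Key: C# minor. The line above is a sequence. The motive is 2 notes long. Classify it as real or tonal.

Each cell has the same semitone pattern (-5,) — intervals are preserved exactly.
And D5 lies outside C# minor, so the sequence is real rather than tonal.

real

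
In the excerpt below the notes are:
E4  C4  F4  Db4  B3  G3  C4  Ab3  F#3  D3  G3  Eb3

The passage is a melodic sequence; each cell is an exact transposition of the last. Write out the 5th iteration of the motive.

G#2 E2 A2 F2

With a 4-note motive the entries are E4, B3, F#3, each down a 4th from the previous.
Carrying on: C#3 → G#2.
From G#2 the exact shape gives G#2 E2 A2 F2.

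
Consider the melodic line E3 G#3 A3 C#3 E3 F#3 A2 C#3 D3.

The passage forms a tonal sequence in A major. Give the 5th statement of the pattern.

Unit = 3 notes; the statements start on E3, C#3, A2, moving down a 3rd each time.
Extending down a 3rd: F#2 → D2.
Statement 5 starts on D2 and keeps the same diatonic contour: D2 F#2 G#2.

D2 F#2 G#2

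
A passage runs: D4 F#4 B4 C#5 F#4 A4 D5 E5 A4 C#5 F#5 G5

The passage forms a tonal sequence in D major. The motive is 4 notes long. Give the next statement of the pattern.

The 4-note cells begin on D4, F#4, A4 — each up a 3rd from the last.
So cell 4 is C#5 E5 A5 B5.

C#5 E5 A5 B5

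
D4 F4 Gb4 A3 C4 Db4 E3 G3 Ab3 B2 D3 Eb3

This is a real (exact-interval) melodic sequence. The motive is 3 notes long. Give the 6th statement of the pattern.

C#2 E2 F2

The 3-note cells begin on D4, A3, E3, B2 — each down a 4th from the last.
Extending down a 4th: F#2 → C#2.
Statement 6 starts on C#2 and keeps the same exact contour: C#2 E2 F2.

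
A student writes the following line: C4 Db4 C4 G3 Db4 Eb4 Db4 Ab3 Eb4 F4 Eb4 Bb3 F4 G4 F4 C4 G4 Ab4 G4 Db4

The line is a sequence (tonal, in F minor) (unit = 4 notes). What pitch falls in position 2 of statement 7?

With 4-note cells, note 2 of each statement runs Db4, Eb4, F4, G4, Ab4.
Carrying that up a 2nd forward: Bb4 → C5.

C5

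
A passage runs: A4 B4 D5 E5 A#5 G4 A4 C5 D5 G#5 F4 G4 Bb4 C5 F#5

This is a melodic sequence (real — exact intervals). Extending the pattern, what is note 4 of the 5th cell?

Ab4

With 5-note cells, note 4 of each statement runs E5, D5, C5.
Each moves down a 2nd. Continuing: Bb4 → Ab4.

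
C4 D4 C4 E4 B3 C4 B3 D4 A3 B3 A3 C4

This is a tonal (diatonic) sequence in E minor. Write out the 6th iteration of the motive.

Unit = 4 notes; the statements start on C4, B3, A3, moving down a 2nd each time.
Extending down a 2nd: G3 → F#3 → E3.
So cell 6 is E3 F#3 E3 G3.

E3 F#3 E3 G3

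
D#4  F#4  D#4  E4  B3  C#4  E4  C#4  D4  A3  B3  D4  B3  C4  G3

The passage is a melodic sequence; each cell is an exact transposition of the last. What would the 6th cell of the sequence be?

F3 Ab3 F3 Gb3 Db3

With a 5-note motive the entries are D#4, C#4, B3, each down a 2nd from the previous.
Continuing the starts: A3 → G3 → F3.
Statement 6 starts on F3 and keeps the same exact contour: F3 Ab3 F3 Gb3 Db3.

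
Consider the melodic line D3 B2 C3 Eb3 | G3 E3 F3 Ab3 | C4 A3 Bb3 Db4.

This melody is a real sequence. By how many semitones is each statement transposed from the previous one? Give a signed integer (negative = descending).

5

Unit = 4 notes; the statements start on D3, G3, C4, moving up a 4th each time.
D3→G3 is 55 − 50 = 5 semitones.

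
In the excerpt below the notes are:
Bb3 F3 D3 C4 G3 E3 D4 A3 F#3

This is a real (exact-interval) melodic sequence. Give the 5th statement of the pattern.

F#4 C#4 A#3

With a 3-note motive the entries are Bb3, C4, D4, each up a 2nd from the previous.
Carrying on: E4 → F#4.
From F#4 the exact shape gives F#4 C#4 A#3.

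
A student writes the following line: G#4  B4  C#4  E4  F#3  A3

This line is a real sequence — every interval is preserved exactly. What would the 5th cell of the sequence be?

E2 G2

Unit = 2 notes; the statements start on G#4, C#4, F#3, moving down a 5th each time.
Extending down a 5th: B2 → E2.
So cell 5 is E2 G2.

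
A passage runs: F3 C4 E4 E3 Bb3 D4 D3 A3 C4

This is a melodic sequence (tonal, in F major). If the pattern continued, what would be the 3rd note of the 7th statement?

F3

With 3-note cells, note 3 of each statement runs E4, D4, C4.
Carrying that down a 2nd forward: Bb3 → A3 → G3 → F3.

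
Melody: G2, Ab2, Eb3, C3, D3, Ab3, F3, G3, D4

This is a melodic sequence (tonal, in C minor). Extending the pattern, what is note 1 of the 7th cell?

Grouping in 3s, the 1st note of each cell is G2, C3, F3.
Extending up a 4th: Bb3 → Eb4 → Ab4 → D5.

D5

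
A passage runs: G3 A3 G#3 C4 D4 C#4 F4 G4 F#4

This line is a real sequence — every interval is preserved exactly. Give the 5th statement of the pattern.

Taking 3-note groups, the heads are G3, C4, F4: the pattern moves up a 4th.
Carrying on: Bb4 → Eb5.
So cell 5 is Eb5 F5 E5.

Eb5 F5 E5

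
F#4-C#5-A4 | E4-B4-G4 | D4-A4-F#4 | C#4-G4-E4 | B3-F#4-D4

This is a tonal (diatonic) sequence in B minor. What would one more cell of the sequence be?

Taking 3-note groups, the heads are F#4, E4, D4, C#4, B3: the pattern moves down a 2nd.
From A3 the diatonic shape gives A3 E4 C#4.

A3 E4 C#4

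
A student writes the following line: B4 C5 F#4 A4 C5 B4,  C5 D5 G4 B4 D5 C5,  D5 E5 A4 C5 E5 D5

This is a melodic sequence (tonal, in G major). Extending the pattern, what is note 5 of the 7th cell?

B5

The unit is 6 notes. Position-5 pitches of the 3 shown cells: C5, D5, E5.
Extending up a 2nd: F#5 → G5 → A5 → B5.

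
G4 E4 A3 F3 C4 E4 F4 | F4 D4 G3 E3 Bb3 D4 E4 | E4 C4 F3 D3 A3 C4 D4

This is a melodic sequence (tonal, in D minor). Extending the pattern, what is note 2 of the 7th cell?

With 7-note cells, note 2 of each statement runs E4, D4, C4.
Each moves down a 2nd. Continuing: Bb3 → A3 → G3 → F3.

F3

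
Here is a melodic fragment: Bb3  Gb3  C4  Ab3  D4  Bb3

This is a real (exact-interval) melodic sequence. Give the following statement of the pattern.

E4 C4

The 2-note cells begin on Bb3, C4, D4 — each up a 2nd from the last.
So cell 4 is E4 C4.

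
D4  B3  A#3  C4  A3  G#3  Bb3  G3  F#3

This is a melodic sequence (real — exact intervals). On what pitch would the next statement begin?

Ab3

Unit = 3 notes; the statements start on D4, C4, Bb3, moving down a 2nd each time.
The next head, down a 2nd from Bb3, is Ab3.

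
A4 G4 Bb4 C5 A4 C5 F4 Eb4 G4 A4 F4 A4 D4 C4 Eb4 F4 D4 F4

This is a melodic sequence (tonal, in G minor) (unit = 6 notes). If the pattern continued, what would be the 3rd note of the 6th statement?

The unit is 6 notes. Position-3 pitches of the 3 shown cells: Bb4, G4, Eb4.
Extending down a 3rd: C4 → A3 → F3.

F3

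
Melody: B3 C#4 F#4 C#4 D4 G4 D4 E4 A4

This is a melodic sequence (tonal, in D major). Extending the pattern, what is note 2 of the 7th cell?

B4

Grouping in 3s, the 2nd note of each cell is C#4, D4, E4.
Carrying that up a 2nd forward: F#4 → G4 → A4 → B4.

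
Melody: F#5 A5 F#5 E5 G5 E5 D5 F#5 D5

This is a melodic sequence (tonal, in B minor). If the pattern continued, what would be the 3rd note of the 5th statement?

The unit is 3 notes. Position-3 pitches of the 3 shown cells: F#5, E5, D5.
Extending down a 2nd: C#5 → B4.

B4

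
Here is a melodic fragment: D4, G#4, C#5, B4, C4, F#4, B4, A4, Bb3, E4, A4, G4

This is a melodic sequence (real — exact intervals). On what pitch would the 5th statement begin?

Unit = 4 notes; the statements start on D4, C4, Bb3, moving down a 2nd each time.
Continuing: Ab3 → Gb3. Statement 5 starts on Gb3.

Gb3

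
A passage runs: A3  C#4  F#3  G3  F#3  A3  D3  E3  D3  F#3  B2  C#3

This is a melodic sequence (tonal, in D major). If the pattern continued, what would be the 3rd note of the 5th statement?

E2

Grouping in 4s, the 3rd note of each cell is F#3, D3, B2.
Extending down a 3rd: G2 → E2.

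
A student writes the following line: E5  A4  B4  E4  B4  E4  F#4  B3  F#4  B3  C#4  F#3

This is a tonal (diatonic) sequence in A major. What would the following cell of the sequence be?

Unit = 4 notes; the statements start on E5, B4, F#4, moving down a 4th each time.
From C#4 the diatonic shape gives C#4 F#3 G#3 C#3.

C#4 F#3 G#3 C#3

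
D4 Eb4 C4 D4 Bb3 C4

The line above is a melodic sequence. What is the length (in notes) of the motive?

2

There are 6 notes; a 2-note unit gives 3 cells:
D4 Eb4 | C4 D4 | Bb3 C4
Each cell is the previous one down a 2nd — so the unit is 2 notes.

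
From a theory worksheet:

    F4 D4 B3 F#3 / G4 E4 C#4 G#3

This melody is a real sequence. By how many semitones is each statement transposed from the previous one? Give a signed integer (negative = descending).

Unit = 4 notes; the statements start on F4, G4, moving up a 2nd each time.
F4→G4 is 67 − 65 = 2 semitones.

2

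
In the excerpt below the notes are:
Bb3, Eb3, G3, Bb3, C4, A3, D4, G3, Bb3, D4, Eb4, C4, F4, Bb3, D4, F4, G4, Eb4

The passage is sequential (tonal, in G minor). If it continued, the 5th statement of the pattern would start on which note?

Unit = 6 notes; the statements start on Bb3, D4, F4, moving up a 3rd each time.
Extending the heads up a 3rd: A4 → C5.

C5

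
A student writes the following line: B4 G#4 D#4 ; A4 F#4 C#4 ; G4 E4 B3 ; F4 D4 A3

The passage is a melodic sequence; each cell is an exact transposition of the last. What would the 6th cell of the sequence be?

The 3-note cells begin on B4, A4, G4, F4 — each down a 2nd from the last.
Continuing the starts: Eb4 → Db4.
So cell 6 is Db4 Bb3 F3.

Db4 Bb3 F3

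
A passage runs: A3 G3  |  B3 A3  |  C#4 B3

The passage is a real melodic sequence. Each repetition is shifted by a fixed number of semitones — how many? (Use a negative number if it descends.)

With a 2-note motive the entries are A3, B3, C#4, each up a 2nd from the previous.
Counting half-steps from A3 to B3: 2.

2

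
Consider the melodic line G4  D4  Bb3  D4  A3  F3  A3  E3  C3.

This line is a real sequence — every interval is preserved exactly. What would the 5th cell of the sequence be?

Taking 3-note groups, the heads are G4, D4, A3: the pattern moves down a 4th.
Continuing the starts: E3 → B2.
From B2 the exact shape gives B2 F#2 D2.

B2 F#2 D2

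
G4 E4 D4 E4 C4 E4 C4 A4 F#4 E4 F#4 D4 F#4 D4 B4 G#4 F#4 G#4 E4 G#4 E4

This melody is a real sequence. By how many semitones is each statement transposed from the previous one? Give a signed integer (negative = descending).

With a 7-note motive the entries are G4, A4, B4, each up a 2nd from the previous.
G4 to A4 spans +2 semitones.

2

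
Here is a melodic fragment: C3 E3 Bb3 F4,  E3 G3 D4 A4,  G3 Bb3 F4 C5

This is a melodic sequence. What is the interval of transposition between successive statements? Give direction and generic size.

The 4-note cells begin on C3, E3, G3 — each up a 3rd from the last.
C3 to E3 is up a 3rd.

up a 3rd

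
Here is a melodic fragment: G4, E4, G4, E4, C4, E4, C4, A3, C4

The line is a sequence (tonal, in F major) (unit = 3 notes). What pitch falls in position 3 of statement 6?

Grouping in 3s, the 3rd note of each cell is G4, E4, C4.
Each moves down a 3rd. Continuing: A3 → F3 → D3.

D3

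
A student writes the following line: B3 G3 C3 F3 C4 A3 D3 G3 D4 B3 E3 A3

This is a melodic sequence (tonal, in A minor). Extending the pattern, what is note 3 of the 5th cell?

Grouping in 4s, the 3rd note of each cell is C3, D3, E3.
Carrying that up a 2nd forward: F3 → G3.

G3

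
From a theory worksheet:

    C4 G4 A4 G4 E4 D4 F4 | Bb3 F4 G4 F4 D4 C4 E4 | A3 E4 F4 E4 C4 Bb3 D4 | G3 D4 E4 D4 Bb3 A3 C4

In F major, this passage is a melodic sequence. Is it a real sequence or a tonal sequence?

tonal

Every note is diatonic to F major.
Cell 1 has +3 semitones from note 6 to 7, but cell 2 has +4 — the interval quality changes while the contour stays the same, which is the hallmark of a tonal sequence.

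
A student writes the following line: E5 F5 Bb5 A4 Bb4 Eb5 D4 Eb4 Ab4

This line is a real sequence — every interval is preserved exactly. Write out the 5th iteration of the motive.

C3 Db3 Gb3

Unit = 3 notes; the statements start on E5, A4, D4, moving down a 5th each time.
Extending down a 5th: G3 → C3.
So cell 5 is C3 Db3 Gb3.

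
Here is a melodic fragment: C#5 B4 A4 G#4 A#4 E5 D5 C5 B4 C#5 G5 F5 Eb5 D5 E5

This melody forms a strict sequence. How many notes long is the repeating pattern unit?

15 notes total. Splitting into 3 groups of 5:
C#5 B4 A4 G#4 A#4 | E5 D5 C5 B4 C#5 | G5 F5 Eb5 D5 E5
Each cell is the previous one up a 3rd — so the unit is 5 notes.

5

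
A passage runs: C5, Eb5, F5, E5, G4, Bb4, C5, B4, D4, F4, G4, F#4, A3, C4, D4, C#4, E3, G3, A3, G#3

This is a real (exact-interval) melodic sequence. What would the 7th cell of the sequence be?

F#2 A2 B2 A#2

Taking 4-note groups, the heads are C5, G4, D4, A3, E3: the pattern moves down a 4th.
Continuing the starts: B2 → F#2.
Statement 7 starts on F#2 and keeps the same exact contour: F#2 A2 B2 A#2.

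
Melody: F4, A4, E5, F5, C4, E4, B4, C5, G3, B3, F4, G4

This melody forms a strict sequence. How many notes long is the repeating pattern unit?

4

There are 12 notes; a 4-note unit gives 3 cells:
F4 A4 E5 F5 | C4 E4 B4 C5 | G3 B3 F4 G4
Every group is a transposition down a 4th of the one before; no shorter unit works.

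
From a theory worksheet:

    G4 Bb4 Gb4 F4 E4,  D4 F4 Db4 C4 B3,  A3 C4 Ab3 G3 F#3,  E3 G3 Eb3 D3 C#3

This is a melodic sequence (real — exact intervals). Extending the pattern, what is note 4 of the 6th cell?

The unit is 5 notes. Position-4 pitches of the 4 shown cells: F4, C4, G3, D3.
Each moves down a 4th. Continuing: A2 → E2.

E2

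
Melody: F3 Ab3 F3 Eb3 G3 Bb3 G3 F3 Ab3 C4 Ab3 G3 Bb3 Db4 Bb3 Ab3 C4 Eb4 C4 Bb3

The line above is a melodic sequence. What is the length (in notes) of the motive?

Try groups of 4 (5 cells in 20 notes):
F3 Ab3 F3 Eb3 | G3 Bb3 G3 F3 | Ab3 C4 Ab3 G3 | Bb3 Db4 Bb3 Ab3 | C4 Eb4 C4 Bb3
That's a consistent up a 2nd shift per cell, and no other grouping gives one.

4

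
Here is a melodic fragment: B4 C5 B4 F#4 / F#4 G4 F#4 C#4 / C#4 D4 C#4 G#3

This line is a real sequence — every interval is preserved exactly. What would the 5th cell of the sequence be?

D#3 E3 D#3 A#2

Taking 4-note groups, the heads are B4, F#4, C#4: the pattern moves down a 4th.
Continuing the starts: G#3 → D#3.
From D#3 the exact shape gives D#3 E3 D#3 A#2.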